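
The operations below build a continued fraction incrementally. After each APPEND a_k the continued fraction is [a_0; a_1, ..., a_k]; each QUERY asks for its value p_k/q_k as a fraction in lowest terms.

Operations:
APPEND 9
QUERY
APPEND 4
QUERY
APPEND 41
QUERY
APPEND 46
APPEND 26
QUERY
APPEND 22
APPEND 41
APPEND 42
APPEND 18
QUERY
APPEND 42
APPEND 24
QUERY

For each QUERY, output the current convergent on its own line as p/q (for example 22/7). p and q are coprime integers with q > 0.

APPEND 9: p_0 = 9·1 + 0 = 9, q_0 = 9·0 + 1 = 1 → 9/1
APPEND 4: p_1 = 4·9 + 1 = 37, q_1 = 4·1 + 0 = 4 → 37/4
APPEND 41: p_2 = 41·37 + 9 = 1526, q_2 = 41·4 + 1 = 165 → 1526/165
APPEND 46: p_3 = 46·1526 + 37 = 70233, q_3 = 46·165 + 4 = 7594 → 70233/7594
APPEND 26: p_4 = 26·70233 + 1526 = 1827584, q_4 = 26·7594 + 165 = 197609 → 1827584/197609
APPEND 22: p_5 = 22·1827584 + 70233 = 40277081, q_5 = 22·197609 + 7594 = 4354992 → 40277081/4354992
APPEND 41: p_6 = 41·40277081 + 1827584 = 1653187905, q_6 = 41·4354992 + 197609 = 178752281 → 1653187905/178752281
APPEND 42: p_7 = 42·1653187905 + 40277081 = 69474169091, q_7 = 42·178752281 + 4354992 = 7511950794 → 69474169091/7511950794
APPEND 18: p_8 = 18·69474169091 + 1653187905 = 1252188231543, q_8 = 18·7511950794 + 178752281 = 135393866573 → 1252188231543/135393866573
APPEND 42: p_9 = 42·1252188231543 + 69474169091 = 52661379893897, q_9 = 42·135393866573 + 7511950794 = 5694054346860 → 52661379893897/5694054346860
APPEND 24: p_10 = 24·52661379893897 + 1252188231543 = 1265125305685071, q_10 = 24·5694054346860 + 135393866573 = 136792698191213 → 1265125305685071/136792698191213

9/1
37/4
1526/165
1827584/197609
1252188231543/135393866573
1265125305685071/136792698191213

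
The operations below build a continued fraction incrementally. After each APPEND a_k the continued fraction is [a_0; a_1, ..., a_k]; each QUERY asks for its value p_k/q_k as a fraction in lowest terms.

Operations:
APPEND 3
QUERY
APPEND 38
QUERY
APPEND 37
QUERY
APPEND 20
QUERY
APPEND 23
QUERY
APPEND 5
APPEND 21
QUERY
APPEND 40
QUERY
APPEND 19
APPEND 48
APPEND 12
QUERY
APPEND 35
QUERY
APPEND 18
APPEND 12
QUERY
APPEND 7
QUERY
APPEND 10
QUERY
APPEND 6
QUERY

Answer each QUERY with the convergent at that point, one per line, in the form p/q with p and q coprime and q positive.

3/1
115/38
4258/1407
85275/28178
1965583/649501
210142573/69438844
8415616110/2780829443
92482639071871/30559669349913
3244585911867419/1072130657592926
705184934544092375/233019068729863898
4994789570861332038/1650462392615069867
50653080643157412755/16737642994880562568
308913273429805808568/102076320361898445275

APPEND 3: p_0 = 3·1 + 0 = 3, q_0 = 3·0 + 1 = 1 → 3/1
APPEND 38: p_1 = 38·3 + 1 = 115, q_1 = 38·1 + 0 = 38 → 115/38
APPEND 37: p_2 = 37·115 + 3 = 4258, q_2 = 37·38 + 1 = 1407 → 4258/1407
APPEND 20: p_3 = 20·4258 + 115 = 85275, q_3 = 20·1407 + 38 = 28178 → 85275/28178
APPEND 23: p_4 = 23·85275 + 4258 = 1965583, q_4 = 23·28178 + 1407 = 649501 → 1965583/649501
APPEND 5: p_5 = 5·1965583 + 85275 = 9913190, q_5 = 5·649501 + 28178 = 3275683 → 9913190/3275683
APPEND 21: p_6 = 21·9913190 + 1965583 = 210142573, q_6 = 21·3275683 + 649501 = 69438844 → 210142573/69438844
APPEND 40: p_7 = 40·210142573 + 9913190 = 8415616110, q_7 = 40·69438844 + 3275683 = 2780829443 → 8415616110/2780829443
APPEND 19: p_8 = 19·8415616110 + 210142573 = 160106848663, q_8 = 19·2780829443 + 69438844 = 52905198261 → 160106848663/52905198261
APPEND 48: p_9 = 48·160106848663 + 8415616110 = 7693544351934, q_9 = 48·52905198261 + 2780829443 = 2542230345971 → 7693544351934/2542230345971
APPEND 12: p_10 = 12·7693544351934 + 160106848663 = 92482639071871, q_10 = 12·2542230345971 + 52905198261 = 30559669349913 → 92482639071871/30559669349913
APPEND 35: p_11 = 35·92482639071871 + 7693544351934 = 3244585911867419, q_11 = 35·30559669349913 + 2542230345971 = 1072130657592926 → 3244585911867419/1072130657592926
APPEND 18: p_12 = 18·3244585911867419 + 92482639071871 = 58495029052685413, q_12 = 18·1072130657592926 + 30559669349913 = 19328911506022581 → 58495029052685413/19328911506022581
APPEND 12: p_13 = 12·58495029052685413 + 3244585911867419 = 705184934544092375, q_13 = 12·19328911506022581 + 1072130657592926 = 233019068729863898 → 705184934544092375/233019068729863898
APPEND 7: p_14 = 7·705184934544092375 + 58495029052685413 = 4994789570861332038, q_14 = 7·233019068729863898 + 19328911506022581 = 1650462392615069867 → 4994789570861332038/1650462392615069867
APPEND 10: p_15 = 10·4994789570861332038 + 705184934544092375 = 50653080643157412755, q_15 = 10·1650462392615069867 + 233019068729863898 = 16737642994880562568 → 50653080643157412755/16737642994880562568
APPEND 6: p_16 = 6·50653080643157412755 + 4994789570861332038 = 308913273429805808568, q_16 = 6·16737642994880562568 + 1650462392615069867 = 102076320361898445275 → 308913273429805808568/102076320361898445275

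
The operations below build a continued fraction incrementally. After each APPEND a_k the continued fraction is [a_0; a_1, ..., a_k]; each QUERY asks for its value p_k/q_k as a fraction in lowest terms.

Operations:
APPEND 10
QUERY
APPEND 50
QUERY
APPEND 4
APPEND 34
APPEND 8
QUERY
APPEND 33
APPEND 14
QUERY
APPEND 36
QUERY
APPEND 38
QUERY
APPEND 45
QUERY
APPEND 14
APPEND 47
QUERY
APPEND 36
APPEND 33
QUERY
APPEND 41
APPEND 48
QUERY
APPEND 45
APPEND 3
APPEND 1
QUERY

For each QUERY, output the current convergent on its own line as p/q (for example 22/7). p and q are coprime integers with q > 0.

10/1
501/50
553830/55273
257388968/25687775
9284348215/926590793
353062621138/35236137909
15897102299425/1586552796698
10492784358514561/1047194391505705
12483276714602644933/1245848281684908718
24597714082223872062709/2454885886400921124670
4454235018116313282468477/444538815441743326583266

APPEND 10: p_0 = 10·1 + 0 = 10, q_0 = 10·0 + 1 = 1 → 10/1
APPEND 50: p_1 = 50·10 + 1 = 501, q_1 = 50·1 + 0 = 50 → 501/50
APPEND 4: p_2 = 4·501 + 10 = 2014, q_2 = 4·50 + 1 = 201 → 2014/201
APPEND 34: p_3 = 34·2014 + 501 = 68977, q_3 = 34·201 + 50 = 6884 → 68977/6884
APPEND 8: p_4 = 8·68977 + 2014 = 553830, q_4 = 8·6884 + 201 = 55273 → 553830/55273
APPEND 33: p_5 = 33·553830 + 68977 = 18345367, q_5 = 33·55273 + 6884 = 1830893 → 18345367/1830893
APPEND 14: p_6 = 14·18345367 + 553830 = 257388968, q_6 = 14·1830893 + 55273 = 25687775 → 257388968/25687775
APPEND 36: p_7 = 36·257388968 + 18345367 = 9284348215, q_7 = 36·25687775 + 1830893 = 926590793 → 9284348215/926590793
APPEND 38: p_8 = 38·9284348215 + 257388968 = 353062621138, q_8 = 38·926590793 + 25687775 = 35236137909 → 353062621138/35236137909
APPEND 45: p_9 = 45·353062621138 + 9284348215 = 15897102299425, q_9 = 45·35236137909 + 926590793 = 1586552796698 → 15897102299425/1586552796698
APPEND 14: p_10 = 14·15897102299425 + 353062621138 = 222912494813088, q_10 = 14·1586552796698 + 35236137909 = 22246975291681 → 222912494813088/22246975291681
APPEND 47: p_11 = 47·222912494813088 + 15897102299425 = 10492784358514561, q_11 = 47·22246975291681 + 1586552796698 = 1047194391505705 → 10492784358514561/1047194391505705
APPEND 36: p_12 = 36·10492784358514561 + 222912494813088 = 377963149401337284, q_12 = 36·1047194391505705 + 22246975291681 = 37721245069497061 → 377963149401337284/37721245069497061
APPEND 33: p_13 = 33·377963149401337284 + 10492784358514561 = 12483276714602644933, q_13 = 33·37721245069497061 + 1047194391505705 = 1245848281684908718 → 12483276714602644933/1245848281684908718
APPEND 41: p_14 = 41·12483276714602644933 + 377963149401337284 = 512192308448109779537, q_14 = 41·1245848281684908718 + 37721245069497061 = 51117500794150754499 → 512192308448109779537/51117500794150754499
APPEND 48: p_15 = 48·512192308448109779537 + 12483276714602644933 = 24597714082223872062709, q_15 = 48·51117500794150754499 + 1245848281684908718 = 2454885886400921124670 → 24597714082223872062709/2454885886400921124670
APPEND 45: p_16 = 45·24597714082223872062709 + 512192308448109779537 = 1107409326008522352601442, q_16 = 45·2454885886400921124670 + 51117500794150754499 = 110520982388835601364649 → 1107409326008522352601442/110520982388835601364649
APPEND 3: p_17 = 3·1107409326008522352601442 + 24597714082223872062709 = 3346825692107790929867035, q_17 = 3·110520982388835601364649 + 2454885886400921124670 = 334017833052907725218617 → 3346825692107790929867035/334017833052907725218617
APPEND 1: p_18 = 1·3346825692107790929867035 + 1107409326008522352601442 = 4454235018116313282468477, q_18 = 1·334017833052907725218617 + 110520982388835601364649 = 444538815441743326583266 → 4454235018116313282468477/444538815441743326583266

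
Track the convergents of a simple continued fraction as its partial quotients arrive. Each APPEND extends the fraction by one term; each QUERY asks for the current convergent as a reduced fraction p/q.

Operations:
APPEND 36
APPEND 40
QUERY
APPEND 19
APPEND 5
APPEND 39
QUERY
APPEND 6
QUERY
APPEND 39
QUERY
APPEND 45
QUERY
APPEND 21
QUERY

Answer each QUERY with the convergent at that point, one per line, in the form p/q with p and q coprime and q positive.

APPEND 36: p_0 = 36·1 + 0 = 36, q_0 = 36·0 + 1 = 1 → 36/1
APPEND 40: p_1 = 40·36 + 1 = 1441, q_1 = 40·1 + 0 = 40 → 1441/40
APPEND 19: p_2 = 19·1441 + 36 = 27415, q_2 = 19·40 + 1 = 761 → 27415/761
APPEND 5: p_3 = 5·27415 + 1441 = 138516, q_3 = 5·761 + 40 = 3845 → 138516/3845
APPEND 39: p_4 = 39·138516 + 27415 = 5429539, q_4 = 39·3845 + 761 = 150716 → 5429539/150716
APPEND 6: p_5 = 6·5429539 + 138516 = 32715750, q_5 = 6·150716 + 3845 = 908141 → 32715750/908141
APPEND 39: p_6 = 39·32715750 + 5429539 = 1281343789, q_6 = 39·908141 + 150716 = 35568215 → 1281343789/35568215
APPEND 45: p_7 = 45·1281343789 + 32715750 = 57693186255, q_7 = 45·35568215 + 908141 = 1601477816 → 57693186255/1601477816
APPEND 21: p_8 = 21·57693186255 + 1281343789 = 1212838255144, q_8 = 21·1601477816 + 35568215 = 33666602351 → 1212838255144/33666602351

1441/40
5429539/150716
32715750/908141
1281343789/35568215
57693186255/1601477816
1212838255144/33666602351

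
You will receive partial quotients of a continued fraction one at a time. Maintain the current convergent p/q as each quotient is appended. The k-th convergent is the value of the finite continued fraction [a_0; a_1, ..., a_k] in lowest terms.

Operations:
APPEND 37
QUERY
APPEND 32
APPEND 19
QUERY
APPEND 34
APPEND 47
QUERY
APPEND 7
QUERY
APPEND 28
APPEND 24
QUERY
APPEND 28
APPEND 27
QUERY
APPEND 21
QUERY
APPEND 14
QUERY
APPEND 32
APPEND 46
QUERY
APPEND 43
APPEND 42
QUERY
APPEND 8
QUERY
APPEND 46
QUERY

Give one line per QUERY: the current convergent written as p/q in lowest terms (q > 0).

37/1
22552/609
36116343/975295
253582354/6847803
171527716474/4631978499
130039164771703/3511610995776
2735632372689290/73873719023047
38428892382421763/1037743677318434
56731597568450964239/1531994627765113444
102565760134112520179525/2769712122570074936578
822966772228532163084183/22223606031225892583651
37959037282646592022051943/1025055589558961133784524

APPEND 37: p_0 = 37·1 + 0 = 37, q_0 = 37·0 + 1 = 1 → 37/1
APPEND 32: p_1 = 32·37 + 1 = 1185, q_1 = 32·1 + 0 = 32 → 1185/32
APPEND 19: p_2 = 19·1185 + 37 = 22552, q_2 = 19·32 + 1 = 609 → 22552/609
APPEND 34: p_3 = 34·22552 + 1185 = 767953, q_3 = 34·609 + 32 = 20738 → 767953/20738
APPEND 47: p_4 = 47·767953 + 22552 = 36116343, q_4 = 47·20738 + 609 = 975295 → 36116343/975295
APPEND 7: p_5 = 7·36116343 + 767953 = 253582354, q_5 = 7·975295 + 20738 = 6847803 → 253582354/6847803
APPEND 28: p_6 = 28·253582354 + 36116343 = 7136422255, q_6 = 28·6847803 + 975295 = 192713779 → 7136422255/192713779
APPEND 24: p_7 = 24·7136422255 + 253582354 = 171527716474, q_7 = 24·192713779 + 6847803 = 4631978499 → 171527716474/4631978499
APPEND 28: p_8 = 28·171527716474 + 7136422255 = 4809912483527, q_8 = 28·4631978499 + 192713779 = 129888111751 → 4809912483527/129888111751
APPEND 27: p_9 = 27·4809912483527 + 171527716474 = 130039164771703, q_9 = 27·129888111751 + 4631978499 = 3511610995776 → 130039164771703/3511610995776
APPEND 21: p_10 = 21·130039164771703 + 4809912483527 = 2735632372689290, q_10 = 21·3511610995776 + 129888111751 = 73873719023047 → 2735632372689290/73873719023047
APPEND 14: p_11 = 14·2735632372689290 + 130039164771703 = 38428892382421763, q_11 = 14·73873719023047 + 3511610995776 = 1037743677318434 → 38428892382421763/1037743677318434
APPEND 32: p_12 = 32·38428892382421763 + 2735632372689290 = 1232460188610185706, q_12 = 32·1037743677318434 + 73873719023047 = 33281671393212935 → 1232460188610185706/33281671393212935
APPEND 46: p_13 = 46·1232460188610185706 + 38428892382421763 = 56731597568450964239, q_13 = 46·33281671393212935 + 1037743677318434 = 1531994627765113444 → 56731597568450964239/1531994627765113444
APPEND 43: p_14 = 43·56731597568450964239 + 1232460188610185706 = 2440691155632001647983, q_14 = 43·1531994627765113444 + 33281671393212935 = 65909050665293091027 → 2440691155632001647983/65909050665293091027
APPEND 42: p_15 = 42·2440691155632001647983 + 56731597568450964239 = 102565760134112520179525, q_15 = 42·65909050665293091027 + 1531994627765113444 = 2769712122570074936578 → 102565760134112520179525/2769712122570074936578
APPEND 8: p_16 = 8·102565760134112520179525 + 2440691155632001647983 = 822966772228532163084183, q_16 = 8·2769712122570074936578 + 65909050665293091027 = 22223606031225892583651 → 822966772228532163084183/22223606031225892583651
APPEND 46: p_17 = 46·822966772228532163084183 + 102565760134112520179525 = 37959037282646592022051943, q_17 = 46·22223606031225892583651 + 2769712122570074936578 = 1025055589558961133784524 → 37959037282646592022051943/1025055589558961133784524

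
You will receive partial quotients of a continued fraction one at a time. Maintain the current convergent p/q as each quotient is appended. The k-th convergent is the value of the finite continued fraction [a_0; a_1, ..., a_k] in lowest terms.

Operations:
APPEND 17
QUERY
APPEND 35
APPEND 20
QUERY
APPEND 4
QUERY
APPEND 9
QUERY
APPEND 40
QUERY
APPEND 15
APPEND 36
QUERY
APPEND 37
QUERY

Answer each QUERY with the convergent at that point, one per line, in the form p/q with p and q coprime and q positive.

APPEND 17: p_0 = 17·1 + 0 = 17, q_0 = 17·0 + 1 = 1 → 17/1
APPEND 35: p_1 = 35·17 + 1 = 596, q_1 = 35·1 + 0 = 35 → 596/35
APPEND 20: p_2 = 20·596 + 17 = 11937, q_2 = 20·35 + 1 = 701 → 11937/701
APPEND 4: p_3 = 4·11937 + 596 = 48344, q_3 = 4·701 + 35 = 2839 → 48344/2839
APPEND 9: p_4 = 9·48344 + 11937 = 447033, q_4 = 9·2839 + 701 = 26252 → 447033/26252
APPEND 40: p_5 = 40·447033 + 48344 = 17929664, q_5 = 40·26252 + 2839 = 1052919 → 17929664/1052919
APPEND 15: p_6 = 15·17929664 + 447033 = 269391993, q_6 = 15·1052919 + 26252 = 15820037 → 269391993/15820037
APPEND 36: p_7 = 36·269391993 + 17929664 = 9716041412, q_7 = 36·15820037 + 1052919 = 570574251 → 9716041412/570574251
APPEND 37: p_8 = 37·9716041412 + 269391993 = 359762924237, q_8 = 37·570574251 + 15820037 = 21127067324 → 359762924237/21127067324

17/1
11937/701
48344/2839
447033/26252
17929664/1052919
9716041412/570574251
359762924237/21127067324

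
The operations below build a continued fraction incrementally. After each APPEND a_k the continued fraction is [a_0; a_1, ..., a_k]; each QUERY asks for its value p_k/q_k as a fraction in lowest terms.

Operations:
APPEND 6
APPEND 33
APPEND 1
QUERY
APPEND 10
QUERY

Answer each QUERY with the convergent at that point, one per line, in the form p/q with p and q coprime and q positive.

205/34
2249/373

APPEND 6: p_0 = 6·1 + 0 = 6, q_0 = 6·0 + 1 = 1 → 6/1
APPEND 33: p_1 = 33·6 + 1 = 199, q_1 = 33·1 + 0 = 33 → 199/33
APPEND 1: p_2 = 1·199 + 6 = 205, q_2 = 1·33 + 1 = 34 → 205/34
APPEND 10: p_3 = 10·205 + 199 = 2249, q_3 = 10·34 + 33 = 373 → 2249/373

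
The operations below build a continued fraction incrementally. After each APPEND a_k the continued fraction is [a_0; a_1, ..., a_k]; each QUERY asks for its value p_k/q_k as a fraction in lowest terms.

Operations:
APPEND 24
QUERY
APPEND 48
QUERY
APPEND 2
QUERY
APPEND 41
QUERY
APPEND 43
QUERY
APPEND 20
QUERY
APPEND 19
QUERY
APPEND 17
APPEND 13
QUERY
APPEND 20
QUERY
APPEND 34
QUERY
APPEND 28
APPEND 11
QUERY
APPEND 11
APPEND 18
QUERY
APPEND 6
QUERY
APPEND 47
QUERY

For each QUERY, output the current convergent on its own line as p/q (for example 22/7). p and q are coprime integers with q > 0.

24/1
1153/48
2330/97
96683/4025
4159699/173172
83290663/3467465
1586682296/66055007
353326248331/14709288599
7093581856315/295312174564
241535109363041/10055323223775
74712378193599134/3110343310066679
14989624640118614000/624031517227193873
90766354077485295937/3778684724136336971
4281008266281927523039/178222213551635031510

APPEND 24: p_0 = 24·1 + 0 = 24, q_0 = 24·0 + 1 = 1 → 24/1
APPEND 48: p_1 = 48·24 + 1 = 1153, q_1 = 48·1 + 0 = 48 → 1153/48
APPEND 2: p_2 = 2·1153 + 24 = 2330, q_2 = 2·48 + 1 = 97 → 2330/97
APPEND 41: p_3 = 41·2330 + 1153 = 96683, q_3 = 41·97 + 48 = 4025 → 96683/4025
APPEND 43: p_4 = 43·96683 + 2330 = 4159699, q_4 = 43·4025 + 97 = 173172 → 4159699/173172
APPEND 20: p_5 = 20·4159699 + 96683 = 83290663, q_5 = 20·173172 + 4025 = 3467465 → 83290663/3467465
APPEND 19: p_6 = 19·83290663 + 4159699 = 1586682296, q_6 = 19·3467465 + 173172 = 66055007 → 1586682296/66055007
APPEND 17: p_7 = 17·1586682296 + 83290663 = 27056889695, q_7 = 17·66055007 + 3467465 = 1126402584 → 27056889695/1126402584
APPEND 13: p_8 = 13·27056889695 + 1586682296 = 353326248331, q_8 = 13·1126402584 + 66055007 = 14709288599 → 353326248331/14709288599
APPEND 20: p_9 = 20·353326248331 + 27056889695 = 7093581856315, q_9 = 20·14709288599 + 1126402584 = 295312174564 → 7093581856315/295312174564
APPEND 34: p_10 = 34·7093581856315 + 353326248331 = 241535109363041, q_10 = 34·295312174564 + 14709288599 = 10055323223775 → 241535109363041/10055323223775
APPEND 28: p_11 = 28·241535109363041 + 7093581856315 = 6770076644021463, q_11 = 28·10055323223775 + 295312174564 = 281844362440264 → 6770076644021463/281844362440264
APPEND 11: p_12 = 11·6770076644021463 + 241535109363041 = 74712378193599134, q_12 = 11·281844362440264 + 10055323223775 = 3110343310066679 → 74712378193599134/3110343310066679
APPEND 11: p_13 = 11·74712378193599134 + 6770076644021463 = 828606236773611937, q_13 = 11·3110343310066679 + 281844362440264 = 34495620773173733 → 828606236773611937/34495620773173733
APPEND 18: p_14 = 18·828606236773611937 + 74712378193599134 = 14989624640118614000, q_14 = 18·34495620773173733 + 3110343310066679 = 624031517227193873 → 14989624640118614000/624031517227193873
APPEND 6: p_15 = 6·14989624640118614000 + 828606236773611937 = 90766354077485295937, q_15 = 6·624031517227193873 + 34495620773173733 = 3778684724136336971 → 90766354077485295937/3778684724136336971
APPEND 47: p_16 = 47·90766354077485295937 + 14989624640118614000 = 4281008266281927523039, q_16 = 47·3778684724136336971 + 624031517227193873 = 178222213551635031510 → 4281008266281927523039/178222213551635031510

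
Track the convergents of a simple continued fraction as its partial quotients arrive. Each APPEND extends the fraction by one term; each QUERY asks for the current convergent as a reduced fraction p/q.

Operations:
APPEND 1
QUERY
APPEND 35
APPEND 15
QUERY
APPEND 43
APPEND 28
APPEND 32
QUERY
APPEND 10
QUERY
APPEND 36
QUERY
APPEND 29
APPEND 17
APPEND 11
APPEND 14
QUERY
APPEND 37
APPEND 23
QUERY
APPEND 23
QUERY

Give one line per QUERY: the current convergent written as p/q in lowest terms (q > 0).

APPEND 1: p_0 = 1·1 + 0 = 1, q_0 = 1·0 + 1 = 1 → 1/1
APPEND 35: p_1 = 35·1 + 1 = 36, q_1 = 35·1 + 0 = 35 → 36/35
APPEND 15: p_2 = 15·36 + 1 = 541, q_2 = 15·35 + 1 = 526 → 541/526
APPEND 43: p_3 = 43·541 + 36 = 23299, q_3 = 43·526 + 35 = 22653 → 23299/22653
APPEND 28: p_4 = 28·23299 + 541 = 652913, q_4 = 28·22653 + 526 = 634810 → 652913/634810
APPEND 32: p_5 = 32·652913 + 23299 = 20916515, q_5 = 32·634810 + 22653 = 20336573 → 20916515/20336573
APPEND 10: p_6 = 10·20916515 + 652913 = 209818063, q_6 = 10·20336573 + 634810 = 204000540 → 209818063/204000540
APPEND 36: p_7 = 36·209818063 + 20916515 = 7574366783, q_7 = 36·204000540 + 20336573 = 7364356013 → 7574366783/7364356013
APPEND 29: p_8 = 29·7574366783 + 209818063 = 219866454770, q_8 = 29·7364356013 + 204000540 = 213770324917 → 219866454770/213770324917
APPEND 17: p_9 = 17·219866454770 + 7574366783 = 3745304097873, q_9 = 17·213770324917 + 7364356013 = 3641459879602 → 3745304097873/3641459879602
APPEND 11: p_10 = 11·3745304097873 + 219866454770 = 41418211531373, q_10 = 11·3641459879602 + 213770324917 = 40269829000539 → 41418211531373/40269829000539
APPEND 14: p_11 = 14·41418211531373 + 3745304097873 = 583600265537095, q_11 = 14·40269829000539 + 3641459879602 = 567419065887148 → 583600265537095/567419065887148
APPEND 37: p_12 = 37·583600265537095 + 41418211531373 = 21634628036403888, q_12 = 37·567419065887148 + 40269829000539 = 21034775266825015 → 21634628036403888/21034775266825015
APPEND 23: p_13 = 23·21634628036403888 + 583600265537095 = 498180045102826519, q_13 = 23·21034775266825015 + 567419065887148 = 484367250202862493 → 498180045102826519/484367250202862493
APPEND 23: p_14 = 23·498180045102826519 + 21634628036403888 = 11479775665401413825, q_14 = 23·484367250202862493 + 21034775266825015 = 11161481529932662354 → 11479775665401413825/11161481529932662354

1/1
541/526
20916515/20336573
209818063/204000540
7574366783/7364356013
583600265537095/567419065887148
498180045102826519/484367250202862493
11479775665401413825/11161481529932662354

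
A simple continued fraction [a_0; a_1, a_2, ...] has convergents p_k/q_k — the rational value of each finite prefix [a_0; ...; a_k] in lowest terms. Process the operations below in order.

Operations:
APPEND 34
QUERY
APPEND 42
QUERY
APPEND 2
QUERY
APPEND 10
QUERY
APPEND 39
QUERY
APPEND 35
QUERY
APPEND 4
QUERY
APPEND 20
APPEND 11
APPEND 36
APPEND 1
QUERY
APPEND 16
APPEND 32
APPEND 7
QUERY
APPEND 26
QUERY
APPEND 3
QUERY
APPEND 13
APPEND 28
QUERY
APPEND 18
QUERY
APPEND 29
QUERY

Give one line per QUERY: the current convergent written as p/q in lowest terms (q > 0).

APPEND 34: p_0 = 34·1 + 0 = 34, q_0 = 34·0 + 1 = 1 → 34/1
APPEND 42: p_1 = 42·34 + 1 = 1429, q_1 = 42·1 + 0 = 42 → 1429/42
APPEND 2: p_2 = 2·1429 + 34 = 2892, q_2 = 2·42 + 1 = 85 → 2892/85
APPEND 10: p_3 = 10·2892 + 1429 = 30349, q_3 = 10·85 + 42 = 892 → 30349/892
APPEND 39: p_4 = 39·30349 + 2892 = 1186503, q_4 = 39·892 + 85 = 34873 → 1186503/34873
APPEND 35: p_5 = 35·1186503 + 30349 = 41557954, q_5 = 35·34873 + 892 = 1221447 → 41557954/1221447
APPEND 4: p_6 = 4·41557954 + 1186503 = 167418319, q_6 = 4·1221447 + 34873 = 4920661 → 167418319/4920661
APPEND 20: p_7 = 20·167418319 + 41557954 = 3389924334, q_7 = 20·4920661 + 1221447 = 99634667 → 3389924334/99634667
APPEND 11: p_8 = 11·3389924334 + 167418319 = 37456585993, q_8 = 11·99634667 + 4920661 = 1100901998 → 37456585993/1100901998
APPEND 36: p_9 = 36·37456585993 + 3389924334 = 1351827020082, q_9 = 36·1100901998 + 99634667 = 39732106595 → 1351827020082/39732106595
APPEND 1: p_10 = 1·1351827020082 + 37456585993 = 1389283606075, q_10 = 1·39732106595 + 1100901998 = 40833008593 → 1389283606075/40833008593
APPEND 16: p_11 = 16·1389283606075 + 1351827020082 = 23580364717282, q_11 = 16·40833008593 + 39732106595 = 693060244083 → 23580364717282/693060244083
APPEND 32: p_12 = 32·23580364717282 + 1389283606075 = 755960954559099, q_12 = 32·693060244083 + 40833008593 = 22218760819249 → 755960954559099/22218760819249
APPEND 7: p_13 = 7·755960954559099 + 23580364717282 = 5315307046630975, q_13 = 7·22218760819249 + 693060244083 = 156224385978826 → 5315307046630975/156224385978826
APPEND 26: p_14 = 26·5315307046630975 + 755960954559099 = 138953944166964449, q_14 = 26·156224385978826 + 22218760819249 = 4084052796268725 → 138953944166964449/4084052796268725
APPEND 3: p_15 = 3·138953944166964449 + 5315307046630975 = 422177139547524322, q_15 = 3·4084052796268725 + 156224385978826 = 12408382774785001 → 422177139547524322/12408382774785001
APPEND 13: p_16 = 13·422177139547524322 + 138953944166964449 = 5627256758284780635, q_16 = 13·12408382774785001 + 4084052796268725 = 165393028868473738 → 5627256758284780635/165393028868473738
APPEND 28: p_17 = 28·5627256758284780635 + 422177139547524322 = 157985366371521382102, q_17 = 28·165393028868473738 + 12408382774785001 = 4643413191092049665 → 157985366371521382102/4643413191092049665
APPEND 18: p_18 = 18·157985366371521382102 + 5627256758284780635 = 2849363851445669658471, q_18 = 18·4643413191092049665 + 165393028868473738 = 83746830468525367708 → 2849363851445669658471/83746830468525367708
APPEND 29: p_19 = 29·2849363851445669658471 + 157985366371521382102 = 82789537058295941477761, q_19 = 29·83746830468525367708 + 4643413191092049665 = 2433301496778327713197 → 82789537058295941477761/2433301496778327713197

34/1
1429/42
2892/85
30349/892
1186503/34873
41557954/1221447
167418319/4920661
1389283606075/40833008593
5315307046630975/156224385978826
138953944166964449/4084052796268725
422177139547524322/12408382774785001
157985366371521382102/4643413191092049665
2849363851445669658471/83746830468525367708
82789537058295941477761/2433301496778327713197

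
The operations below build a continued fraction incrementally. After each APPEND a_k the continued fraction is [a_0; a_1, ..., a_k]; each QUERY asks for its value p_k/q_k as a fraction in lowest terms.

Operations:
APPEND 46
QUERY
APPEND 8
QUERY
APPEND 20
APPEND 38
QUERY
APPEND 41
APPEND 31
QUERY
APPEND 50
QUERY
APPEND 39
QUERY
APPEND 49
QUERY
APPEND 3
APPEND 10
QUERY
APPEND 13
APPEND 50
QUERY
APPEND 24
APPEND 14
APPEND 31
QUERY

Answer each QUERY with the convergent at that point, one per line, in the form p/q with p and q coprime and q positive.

APPEND 46: p_0 = 46·1 + 0 = 46, q_0 = 46·0 + 1 = 1 → 46/1
APPEND 8: p_1 = 8·46 + 1 = 369, q_1 = 8·1 + 0 = 8 → 369/8
APPEND 20: p_2 = 20·369 + 46 = 7426, q_2 = 20·8 + 1 = 161 → 7426/161
APPEND 38: p_3 = 38·7426 + 369 = 282557, q_3 = 38·161 + 8 = 6126 → 282557/6126
APPEND 41: p_4 = 41·282557 + 7426 = 11592263, q_4 = 41·6126 + 161 = 251327 → 11592263/251327
APPEND 31: p_5 = 31·11592263 + 282557 = 359642710, q_5 = 31·251327 + 6126 = 7797263 → 359642710/7797263
APPEND 50: p_6 = 50·359642710 + 11592263 = 17993727763, q_6 = 50·7797263 + 251327 = 390114477 → 17993727763/390114477
APPEND 39: p_7 = 39·17993727763 + 359642710 = 702115025467, q_7 = 39·390114477 + 7797263 = 15222261866 → 702115025467/15222261866
APPEND 49: p_8 = 49·702115025467 + 17993727763 = 34421629975646, q_8 = 49·15222261866 + 390114477 = 746280945911 → 34421629975646/746280945911
APPEND 3: p_9 = 3·34421629975646 + 702115025467 = 103967004952405, q_9 = 3·746280945911 + 15222261866 = 2254065099599 → 103967004952405/2254065099599
APPEND 10: p_10 = 10·103967004952405 + 34421629975646 = 1074091679499696, q_10 = 10·2254065099599 + 746280945911 = 23286931941901 → 1074091679499696/23286931941901
APPEND 13: p_11 = 13·1074091679499696 + 103967004952405 = 14067158838448453, q_11 = 13·23286931941901 + 2254065099599 = 304984180344312 → 14067158838448453/304984180344312
APPEND 50: p_12 = 50·14067158838448453 + 1074091679499696 = 704432033601922346, q_12 = 50·304984180344312 + 23286931941901 = 15272495949157501 → 704432033601922346/15272495949157501
APPEND 24: p_13 = 24·704432033601922346 + 14067158838448453 = 16920435965284584757, q_13 = 24·15272495949157501 + 304984180344312 = 366844886960124336 → 16920435965284584757/366844886960124336
APPEND 14: p_14 = 14·16920435965284584757 + 704432033601922346 = 237590535547586108944, q_14 = 14·366844886960124336 + 15272495949157501 = 5151100913390898205 → 237590535547586108944/5151100913390898205
APPEND 31: p_15 = 31·237590535547586108944 + 16920435965284584757 = 7382227037940453962021, q_15 = 31·5151100913390898205 + 366844886960124336 = 160050973202077968691 → 7382227037940453962021/160050973202077968691

46/1
369/8
282557/6126
359642710/7797263
17993727763/390114477
702115025467/15222261866
34421629975646/746280945911
1074091679499696/23286931941901
704432033601922346/15272495949157501
7382227037940453962021/160050973202077968691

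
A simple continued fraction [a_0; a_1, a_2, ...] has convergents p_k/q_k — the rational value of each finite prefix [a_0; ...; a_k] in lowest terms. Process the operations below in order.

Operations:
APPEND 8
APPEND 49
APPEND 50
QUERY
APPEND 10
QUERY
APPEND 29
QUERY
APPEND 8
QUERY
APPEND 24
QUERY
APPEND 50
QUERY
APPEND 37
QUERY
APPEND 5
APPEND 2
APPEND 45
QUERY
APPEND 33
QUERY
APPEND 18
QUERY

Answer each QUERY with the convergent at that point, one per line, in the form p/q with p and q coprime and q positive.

19658/2451
196973/24559
5731875/714662
46051973/5741855
1110979227/138519182
55595013323/6931700955
2058126472178/256611454517
1034122382301393/128936512045405
34148789197166573/4257741486899962
615712327931299707/76768283276244721

APPEND 8: p_0 = 8·1 + 0 = 8, q_0 = 8·0 + 1 = 1 → 8/1
APPEND 49: p_1 = 49·8 + 1 = 393, q_1 = 49·1 + 0 = 49 → 393/49
APPEND 50: p_2 = 50·393 + 8 = 19658, q_2 = 50·49 + 1 = 2451 → 19658/2451
APPEND 10: p_3 = 10·19658 + 393 = 196973, q_3 = 10·2451 + 49 = 24559 → 196973/24559
APPEND 29: p_4 = 29·196973 + 19658 = 5731875, q_4 = 29·24559 + 2451 = 714662 → 5731875/714662
APPEND 8: p_5 = 8·5731875 + 196973 = 46051973, q_5 = 8·714662 + 24559 = 5741855 → 46051973/5741855
APPEND 24: p_6 = 24·46051973 + 5731875 = 1110979227, q_6 = 24·5741855 + 714662 = 138519182 → 1110979227/138519182
APPEND 50: p_7 = 50·1110979227 + 46051973 = 55595013323, q_7 = 50·138519182 + 5741855 = 6931700955 → 55595013323/6931700955
APPEND 37: p_8 = 37·55595013323 + 1110979227 = 2058126472178, q_8 = 37·6931700955 + 138519182 = 256611454517 → 2058126472178/256611454517
APPEND 5: p_9 = 5·2058126472178 + 55595013323 = 10346227374213, q_9 = 5·256611454517 + 6931700955 = 1289988973540 → 10346227374213/1289988973540
APPEND 2: p_10 = 2·10346227374213 + 2058126472178 = 22750581220604, q_10 = 2·1289988973540 + 256611454517 = 2836589401597 → 22750581220604/2836589401597
APPEND 45: p_11 = 45·22750581220604 + 10346227374213 = 1034122382301393, q_11 = 45·2836589401597 + 1289988973540 = 128936512045405 → 1034122382301393/128936512045405
APPEND 33: p_12 = 33·1034122382301393 + 22750581220604 = 34148789197166573, q_12 = 33·128936512045405 + 2836589401597 = 4257741486899962 → 34148789197166573/4257741486899962
APPEND 18: p_13 = 18·34148789197166573 + 1034122382301393 = 615712327931299707, q_13 = 18·4257741486899962 + 128936512045405 = 76768283276244721 → 615712327931299707/76768283276244721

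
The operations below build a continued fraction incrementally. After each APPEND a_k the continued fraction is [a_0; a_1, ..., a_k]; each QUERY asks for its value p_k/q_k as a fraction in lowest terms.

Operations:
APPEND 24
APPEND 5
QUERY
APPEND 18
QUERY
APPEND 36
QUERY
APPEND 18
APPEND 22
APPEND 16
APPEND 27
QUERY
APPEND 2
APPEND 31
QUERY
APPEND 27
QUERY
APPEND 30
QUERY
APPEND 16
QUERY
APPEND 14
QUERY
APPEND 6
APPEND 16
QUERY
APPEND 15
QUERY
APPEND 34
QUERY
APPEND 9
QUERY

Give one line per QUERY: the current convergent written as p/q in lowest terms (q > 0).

APPEND 24: p_0 = 24·1 + 0 = 24, q_0 = 24·0 + 1 = 1 → 24/1
APPEND 5: p_1 = 5·24 + 1 = 121, q_1 = 5·1 + 0 = 5 → 121/5
APPEND 18: p_2 = 18·121 + 24 = 2202, q_2 = 18·5 + 1 = 91 → 2202/91
APPEND 36: p_3 = 36·2202 + 121 = 79393, q_3 = 36·91 + 5 = 3281 → 79393/3281
APPEND 18: p_4 = 18·79393 + 2202 = 1431276, q_4 = 18·3281 + 91 = 59149 → 1431276/59149
APPEND 22: p_5 = 22·1431276 + 79393 = 31567465, q_5 = 22·59149 + 3281 = 1304559 → 31567465/1304559
APPEND 16: p_6 = 16·31567465 + 1431276 = 506510716, q_6 = 16·1304559 + 59149 = 20932093 → 506510716/20932093
APPEND 27: p_7 = 27·506510716 + 31567465 = 13707356797, q_7 = 27·20932093 + 1304559 = 566471070 → 13707356797/566471070
APPEND 2: p_8 = 2·13707356797 + 506510716 = 27921224310, q_8 = 2·566471070 + 20932093 = 1153874233 → 27921224310/1153874233
APPEND 31: p_9 = 31·27921224310 + 13707356797 = 879265310407, q_9 = 31·1153874233 + 566471070 = 36336572293 → 879265310407/36336572293
APPEND 27: p_10 = 27·879265310407 + 27921224310 = 23768084605299, q_10 = 27·36336572293 + 1153874233 = 982241326144 → 23768084605299/982241326144
APPEND 30: p_11 = 30·23768084605299 + 879265310407 = 713921803469377, q_11 = 30·982241326144 + 36336572293 = 29503576356613 → 713921803469377/29503576356613
APPEND 16: p_12 = 16·713921803469377 + 23768084605299 = 11446516940115331, q_12 = 16·29503576356613 + 982241326144 = 473039463031952 → 11446516940115331/473039463031952
APPEND 14: p_13 = 14·11446516940115331 + 713921803469377 = 160965158965084011, q_13 = 14·473039463031952 + 29503576356613 = 6652056058803941 → 160965158965084011/6652056058803941
APPEND 6: p_14 = 6·160965158965084011 + 11446516940115331 = 977237470730619397, q_14 = 6·6652056058803941 + 473039463031952 = 40385375815855598 → 977237470730619397/40385375815855598
APPEND 16: p_15 = 16·977237470730619397 + 160965158965084011 = 15796764690654994363, q_15 = 16·40385375815855598 + 6652056058803941 = 652818069112493509 → 15796764690654994363/652818069112493509
APPEND 15: p_16 = 15·15796764690654994363 + 977237470730619397 = 237928707830555534842, q_16 = 15·652818069112493509 + 40385375815855598 = 9832656412503258233 → 237928707830555534842/9832656412503258233
APPEND 34: p_17 = 34·237928707830555534842 + 15796764690654994363 = 8105372830929543178991, q_17 = 34·9832656412503258233 + 652818069112493509 = 334963136094223273431 → 8105372830929543178991/334963136094223273431
APPEND 9: p_18 = 9·8105372830929543178991 + 237928707830555534842 = 73186284186196444145761, q_18 = 9·334963136094223273431 + 9832656412503258233 = 3024500881260512719112 → 73186284186196444145761/3024500881260512719112

121/5
2202/91
79393/3281
13707356797/566471070
879265310407/36336572293
23768084605299/982241326144
713921803469377/29503576356613
11446516940115331/473039463031952
160965158965084011/6652056058803941
15796764690654994363/652818069112493509
237928707830555534842/9832656412503258233
8105372830929543178991/334963136094223273431
73186284186196444145761/3024500881260512719112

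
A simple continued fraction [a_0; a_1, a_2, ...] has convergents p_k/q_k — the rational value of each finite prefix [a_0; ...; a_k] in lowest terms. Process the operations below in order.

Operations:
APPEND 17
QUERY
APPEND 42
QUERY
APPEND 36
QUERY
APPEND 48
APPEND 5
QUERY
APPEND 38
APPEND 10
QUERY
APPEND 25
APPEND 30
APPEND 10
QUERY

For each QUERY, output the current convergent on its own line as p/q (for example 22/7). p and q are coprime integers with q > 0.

APPEND 17: p_0 = 17·1 + 0 = 17, q_0 = 17·0 + 1 = 1 → 17/1
APPEND 42: p_1 = 42·17 + 1 = 715, q_1 = 42·1 + 0 = 42 → 715/42
APPEND 36: p_2 = 36·715 + 17 = 25757, q_2 = 36·42 + 1 = 1513 → 25757/1513
APPEND 48: p_3 = 48·25757 + 715 = 1237051, q_3 = 48·1513 + 42 = 72666 → 1237051/72666
APPEND 5: p_4 = 5·1237051 + 25757 = 6211012, q_4 = 5·72666 + 1513 = 364843 → 6211012/364843
APPEND 38: p_5 = 38·6211012 + 1237051 = 237255507, q_5 = 38·364843 + 72666 = 13936700 → 237255507/13936700
APPEND 10: p_6 = 10·237255507 + 6211012 = 2378766082, q_6 = 10·13936700 + 364843 = 139731843 → 2378766082/139731843
APPEND 25: p_7 = 25·2378766082 + 237255507 = 59706407557, q_7 = 25·139731843 + 13936700 = 3507232775 → 59706407557/3507232775
APPEND 30: p_8 = 30·59706407557 + 2378766082 = 1793570992792, q_8 = 30·3507232775 + 139731843 = 105356715093 → 1793570992792/105356715093
APPEND 10: p_9 = 10·1793570992792 + 59706407557 = 17995416335477, q_9 = 10·105356715093 + 3507232775 = 1057074383705 → 17995416335477/1057074383705

17/1
715/42
25757/1513
6211012/364843
2378766082/139731843
17995416335477/1057074383705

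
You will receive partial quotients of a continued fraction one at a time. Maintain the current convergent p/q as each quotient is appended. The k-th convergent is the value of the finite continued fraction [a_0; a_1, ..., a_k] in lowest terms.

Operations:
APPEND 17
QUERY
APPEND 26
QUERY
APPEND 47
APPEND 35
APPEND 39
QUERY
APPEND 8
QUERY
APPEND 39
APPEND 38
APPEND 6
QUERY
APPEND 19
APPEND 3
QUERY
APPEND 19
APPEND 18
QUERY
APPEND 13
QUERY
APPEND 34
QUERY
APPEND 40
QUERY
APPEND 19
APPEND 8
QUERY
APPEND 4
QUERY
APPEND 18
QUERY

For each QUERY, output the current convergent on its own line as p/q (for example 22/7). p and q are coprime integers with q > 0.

17/1
443/26
28481985/1671632
228585653/13415887
2049392355426/120280585847
119884981131195/7036151826437
41827562060654499/2454895303911431
546075399959593115/32049631125964436
18608391160686820409/1092142353586702255
744881721827432409475/43717743774594054636
114115770568882653212947/6697551936341583977348
470634443381412515452222/27621937019437209649731
8585535751434307931352943/503892418286211357672506

APPEND 17: p_0 = 17·1 + 0 = 17, q_0 = 17·0 + 1 = 1 → 17/1
APPEND 26: p_1 = 26·17 + 1 = 443, q_1 = 26·1 + 0 = 26 → 443/26
APPEND 47: p_2 = 47·443 + 17 = 20838, q_2 = 47·26 + 1 = 1223 → 20838/1223
APPEND 35: p_3 = 35·20838 + 443 = 729773, q_3 = 35·1223 + 26 = 42831 → 729773/42831
APPEND 39: p_4 = 39·729773 + 20838 = 28481985, q_4 = 39·42831 + 1223 = 1671632 → 28481985/1671632
APPEND 8: p_5 = 8·28481985 + 729773 = 228585653, q_5 = 8·1671632 + 42831 = 13415887 → 228585653/13415887
APPEND 39: p_6 = 39·228585653 + 28481985 = 8943322452, q_6 = 39·13415887 + 1671632 = 524891225 → 8943322452/524891225
APPEND 38: p_7 = 38·8943322452 + 228585653 = 340074838829, q_7 = 38·524891225 + 13415887 = 19959282437 → 340074838829/19959282437
APPEND 6: p_8 = 6·340074838829 + 8943322452 = 2049392355426, q_8 = 6·19959282437 + 524891225 = 120280585847 → 2049392355426/120280585847
APPEND 19: p_9 = 19·2049392355426 + 340074838829 = 39278529591923, q_9 = 19·120280585847 + 19959282437 = 2305290413530 → 39278529591923/2305290413530
APPEND 3: p_10 = 3·39278529591923 + 2049392355426 = 119884981131195, q_10 = 3·2305290413530 + 120280585847 = 7036151826437 → 119884981131195/7036151826437
APPEND 19: p_11 = 19·119884981131195 + 39278529591923 = 2317093171084628, q_11 = 19·7036151826437 + 2305290413530 = 135992175115833 → 2317093171084628/135992175115833
APPEND 18: p_12 = 18·2317093171084628 + 119884981131195 = 41827562060654499, q_12 = 18·135992175115833 + 7036151826437 = 2454895303911431 → 41827562060654499/2454895303911431
APPEND 13: p_13 = 13·41827562060654499 + 2317093171084628 = 546075399959593115, q_13 = 13·2454895303911431 + 135992175115833 = 32049631125964436 → 546075399959593115/32049631125964436
APPEND 34: p_14 = 34·546075399959593115 + 41827562060654499 = 18608391160686820409, q_14 = 34·32049631125964436 + 2454895303911431 = 1092142353586702255 → 18608391160686820409/1092142353586702255
APPEND 40: p_15 = 40·18608391160686820409 + 546075399959593115 = 744881721827432409475, q_15 = 40·1092142353586702255 + 32049631125964436 = 43717743774594054636 → 744881721827432409475/43717743774594054636
APPEND 19: p_16 = 19·744881721827432409475 + 18608391160686820409 = 14171361105881902600434, q_16 = 19·43717743774594054636 + 1092142353586702255 = 831729274070873740339 → 14171361105881902600434/831729274070873740339
APPEND 8: p_17 = 8·14171361105881902600434 + 744881721827432409475 = 114115770568882653212947, q_17 = 8·831729274070873740339 + 43717743774594054636 = 6697551936341583977348 → 114115770568882653212947/6697551936341583977348
APPEND 4: p_18 = 4·114115770568882653212947 + 14171361105881902600434 = 470634443381412515452222, q_18 = 4·6697551936341583977348 + 831729274070873740339 = 27621937019437209649731 → 470634443381412515452222/27621937019437209649731
APPEND 18: p_19 = 18·470634443381412515452222 + 114115770568882653212947 = 8585535751434307931352943, q_19 = 18·27621937019437209649731 + 6697551936341583977348 = 503892418286211357672506 → 8585535751434307931352943/503892418286211357672506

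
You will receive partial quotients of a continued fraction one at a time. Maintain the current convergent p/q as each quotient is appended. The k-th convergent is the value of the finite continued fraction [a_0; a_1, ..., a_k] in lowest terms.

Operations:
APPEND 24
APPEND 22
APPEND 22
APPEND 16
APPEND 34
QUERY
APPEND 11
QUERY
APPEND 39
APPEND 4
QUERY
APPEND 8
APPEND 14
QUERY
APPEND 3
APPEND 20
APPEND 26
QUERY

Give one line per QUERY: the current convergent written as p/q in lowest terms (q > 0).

6373776/265073
70298657/2923585
11062384253/460063137
1288521720175/53587122913
2095000750073458/87127023890421

APPEND 24: p_0 = 24·1 + 0 = 24, q_0 = 24·0 + 1 = 1 → 24/1
APPEND 22: p_1 = 22·24 + 1 = 529, q_1 = 22·1 + 0 = 22 → 529/22
APPEND 22: p_2 = 22·529 + 24 = 11662, q_2 = 22·22 + 1 = 485 → 11662/485
APPEND 16: p_3 = 16·11662 + 529 = 187121, q_3 = 16·485 + 22 = 7782 → 187121/7782
APPEND 34: p_4 = 34·187121 + 11662 = 6373776, q_4 = 34·7782 + 485 = 265073 → 6373776/265073
APPEND 11: p_5 = 11·6373776 + 187121 = 70298657, q_5 = 11·265073 + 7782 = 2923585 → 70298657/2923585
APPEND 39: p_6 = 39·70298657 + 6373776 = 2748021399, q_6 = 39·2923585 + 265073 = 114284888 → 2748021399/114284888
APPEND 4: p_7 = 4·2748021399 + 70298657 = 11062384253, q_7 = 4·114284888 + 2923585 = 460063137 → 11062384253/460063137
APPEND 8: p_8 = 8·11062384253 + 2748021399 = 91247095423, q_8 = 8·460063137 + 114284888 = 3794789984 → 91247095423/3794789984
APPEND 14: p_9 = 14·91247095423 + 11062384253 = 1288521720175, q_9 = 14·3794789984 + 460063137 = 53587122913 → 1288521720175/53587122913
APPEND 3: p_10 = 3·1288521720175 + 91247095423 = 3956812255948, q_10 = 3·53587122913 + 3794789984 = 164556158723 → 3956812255948/164556158723
APPEND 20: p_11 = 20·3956812255948 + 1288521720175 = 80424766839135, q_11 = 20·164556158723 + 53587122913 = 3344710297373 → 80424766839135/3344710297373
APPEND 26: p_12 = 26·80424766839135 + 3956812255948 = 2095000750073458, q_12 = 26·3344710297373 + 164556158723 = 87127023890421 → 2095000750073458/87127023890421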